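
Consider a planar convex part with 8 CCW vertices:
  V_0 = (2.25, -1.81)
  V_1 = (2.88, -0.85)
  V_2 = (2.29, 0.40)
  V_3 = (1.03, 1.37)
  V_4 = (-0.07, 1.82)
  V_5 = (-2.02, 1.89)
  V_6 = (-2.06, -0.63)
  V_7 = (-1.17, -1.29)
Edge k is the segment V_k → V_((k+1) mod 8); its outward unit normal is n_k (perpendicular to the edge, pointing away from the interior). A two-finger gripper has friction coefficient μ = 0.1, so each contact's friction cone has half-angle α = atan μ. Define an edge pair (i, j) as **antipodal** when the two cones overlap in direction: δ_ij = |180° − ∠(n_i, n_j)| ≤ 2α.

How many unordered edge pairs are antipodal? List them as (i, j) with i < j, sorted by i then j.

count = 2; pairs: (2,6), (4,7)

α = atan 0.1 = 5.71°;  2α = 11.42°
n_0 = (+0.8360, -0.5487)
n_1 = (+0.9043, +0.4268)
n_2 = (+0.6100, +0.7924)
n_3 = (+0.3786, +0.9255)
n_4 = (+0.0359, +0.9994)
n_5 = (-0.9999, +0.0159)
n_6 = (-0.5957, -0.8032)
n_7 = (-0.1503, -0.9886)
  (0,1): δ = 121.46°  ·
  (0,2): δ = 94.32°  ·
  (0,3): δ = 78.97°  ·
  (0,4): δ = 58.78°  ·
  (0,5): δ = 32.37°  ·
  (0,6): δ = 86.72°  ·
  (0,7): δ = 114.63°  ·
  (1,2): δ = 152.86°  ·
  (1,3): δ = 137.52°  ·
  (1,4): δ = 117.32°  ·
  (1,5): δ = 26.18°  ·
  (1,6): δ = 28.17°  ·
  (1,7): δ = 56.09°  ·
  (2,3): δ = 164.66°  ·
  (2,4): δ = 144.47°  ·
  (2,5): δ = 53.32°  ·
  (2,6): δ = 1.03°  ✓
  (2,7): δ = 28.95°  ·
  (3,4): δ = 159.81°  ·
  (3,5): δ = 68.66°  ·
  (3,6): δ = 14.31°  ·
  (3,7): δ = 13.60°  ·
  (4,5): δ = 88.85°  ·
  (4,6): δ = 34.50°  ·
  (4,7): δ = 6.59°  ✓
  (5,6): δ = 125.65°  ·
  (5,7): δ = 97.74°  ·
  (6,7): δ = 152.09°  ·
antipodal pairs: 2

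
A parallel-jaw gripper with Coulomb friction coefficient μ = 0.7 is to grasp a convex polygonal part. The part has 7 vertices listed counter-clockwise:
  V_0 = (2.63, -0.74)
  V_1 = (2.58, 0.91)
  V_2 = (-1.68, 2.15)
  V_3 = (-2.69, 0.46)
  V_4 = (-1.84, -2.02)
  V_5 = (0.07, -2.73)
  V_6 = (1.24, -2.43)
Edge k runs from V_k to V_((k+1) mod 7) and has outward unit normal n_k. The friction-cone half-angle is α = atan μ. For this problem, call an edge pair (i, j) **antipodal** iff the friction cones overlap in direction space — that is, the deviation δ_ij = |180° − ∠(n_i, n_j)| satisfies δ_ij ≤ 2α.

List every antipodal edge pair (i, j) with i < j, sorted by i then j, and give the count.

α = atan 0.7 = 34.99°;  2α = 69.98°
n_0 = (+0.9995, +0.0303)
n_1 = (+0.2795, +0.9602)
n_2 = (-0.8584, +0.5130)
n_3 = (-0.9460, -0.3242)
n_4 = (-0.3484, -0.9373)
n_5 = (+0.2484, -0.9687)
n_6 = (+0.7723, -0.6352)
  (0,1): δ = 107.96°  ·
  (0,2): δ = 32.60°  ✓
  (0,3): δ = 17.18°  ✓
  (0,4): δ = 67.87°  ✓
  (0,5): δ = 102.65°  ·
  (0,6): δ = 138.83°  ·
  (1,2): δ = 104.63°  ·
  (1,3): δ = 54.85°  ✓
  (1,4): δ = 4.16°  ✓
  (1,5): δ = 30.61°  ✓
  (1,6): δ = 66.79°  ✓
  (2,3): δ = 130.22°  ·
  (2,4): δ = 79.53°  ·
  (2,5): δ = 44.75°  ✓
  (2,6): δ = 8.57°  ✓
  (3,4): δ = 129.31°  ·
  (3,5): δ = 94.54°  ·
  (3,6): δ = 58.36°  ✓
  (4,5): δ = 145.23°  ·
  (4,6): δ = 109.05°  ·
  (5,6): δ = 143.82°  ·
antipodal pairs: 10

count = 10; pairs: (0,2), (0,3), (0,4), (1,3), (1,4), (1,5), (1,6), (2,5), (2,6), (3,6)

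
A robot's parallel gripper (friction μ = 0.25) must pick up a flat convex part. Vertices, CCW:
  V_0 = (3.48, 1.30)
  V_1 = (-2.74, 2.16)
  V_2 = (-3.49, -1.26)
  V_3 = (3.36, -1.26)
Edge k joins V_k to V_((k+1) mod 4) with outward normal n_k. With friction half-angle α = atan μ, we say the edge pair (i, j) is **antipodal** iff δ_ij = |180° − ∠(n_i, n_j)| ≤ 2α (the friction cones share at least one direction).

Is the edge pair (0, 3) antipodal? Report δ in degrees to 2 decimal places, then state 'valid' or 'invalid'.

α = atan 0.25 = 14.04°;  2α = 28.07°
edge 0: e_0 = (-6.22, +0.86);  n_0 = (+0.1370, +0.9906)
edge 3: e_3 = (+0.12, +2.56);  n_3 = (+0.9989, -0.0468)
∠(n_0, n_3) = 84.81°
δ = |180° − 84.81°| = 95.19°
95.19° > 2α = 28.07°  →  invalid

δ = 95.19°, invalid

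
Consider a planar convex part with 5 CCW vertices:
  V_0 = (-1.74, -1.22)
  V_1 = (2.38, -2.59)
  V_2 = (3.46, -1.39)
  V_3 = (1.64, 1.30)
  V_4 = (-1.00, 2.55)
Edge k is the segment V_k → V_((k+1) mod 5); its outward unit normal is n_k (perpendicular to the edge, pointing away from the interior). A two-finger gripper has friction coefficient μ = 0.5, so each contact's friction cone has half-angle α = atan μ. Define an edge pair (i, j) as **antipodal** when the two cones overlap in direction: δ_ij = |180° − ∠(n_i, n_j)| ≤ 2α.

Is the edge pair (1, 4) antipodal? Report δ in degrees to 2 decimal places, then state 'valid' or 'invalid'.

δ = 30.88°, valid

α = atan 0.5 = 26.57°;  2α = 53.13°
edge 1: e_1 = (+1.08, +1.20);  n_1 = (+0.7433, -0.6690)
edge 4: e_4 = (-0.74, -3.77);  n_4 = (-0.9813, +0.1926)
∠(n_1, n_4) = 149.12°
δ = |180° − 149.12°| = 30.88°
30.88° ≤ 2α = 53.13°  →  valid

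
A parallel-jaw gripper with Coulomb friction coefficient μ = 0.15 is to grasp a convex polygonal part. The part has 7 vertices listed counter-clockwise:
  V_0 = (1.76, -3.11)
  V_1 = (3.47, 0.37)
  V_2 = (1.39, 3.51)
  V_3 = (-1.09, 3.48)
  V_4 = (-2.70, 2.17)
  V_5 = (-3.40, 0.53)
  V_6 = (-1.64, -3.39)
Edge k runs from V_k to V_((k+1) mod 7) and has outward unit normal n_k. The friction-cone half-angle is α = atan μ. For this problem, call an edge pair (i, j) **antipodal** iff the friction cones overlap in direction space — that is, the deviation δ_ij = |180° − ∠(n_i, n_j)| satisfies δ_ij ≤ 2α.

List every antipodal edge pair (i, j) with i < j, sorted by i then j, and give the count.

count = 3; pairs: (0,4), (1,5), (2,6)

α = atan 0.15 = 8.53°;  2α = 17.06°
n_0 = (+0.8975, -0.4410)
n_1 = (+0.8337, +0.5522)
n_2 = (-0.0121, +0.9999)
n_3 = (-0.6311, +0.7757)
n_4 = (-0.9197, +0.3926)
n_5 = (-0.9123, -0.4096)
n_6 = (+0.0821, -0.9966)
  (0,1): δ = 120.31°  ·
  (0,2): δ = 63.14°  ·
  (0,3): δ = 24.70°  ·
  (0,4): δ = 3.05°  ✓
  (0,5): δ = 50.35°  ·
  (0,6): δ = 120.88°  ·
  (1,2): δ = 122.83°  ·
  (1,3): δ = 84.39°  ·
  (1,4): δ = 56.64°  ·
  (1,5): δ = 9.34°  ✓
  (1,6): δ = 61.19°  ·
  (2,3): δ = 141.56°  ·
  (2,4): δ = 113.81°  ·
  (2,5): δ = 66.51°  ·
  (2,6): δ = 4.01°  ✓
  (3,4): δ = 152.25°  ·
  (3,5): δ = 104.95°  ·
  (3,6): δ = 34.43°  ·
  (4,5): δ = 132.71°  ·
  (4,6): δ = 62.18°  ·
  (5,6): δ = 109.47°  ·
antipodal pairs: 3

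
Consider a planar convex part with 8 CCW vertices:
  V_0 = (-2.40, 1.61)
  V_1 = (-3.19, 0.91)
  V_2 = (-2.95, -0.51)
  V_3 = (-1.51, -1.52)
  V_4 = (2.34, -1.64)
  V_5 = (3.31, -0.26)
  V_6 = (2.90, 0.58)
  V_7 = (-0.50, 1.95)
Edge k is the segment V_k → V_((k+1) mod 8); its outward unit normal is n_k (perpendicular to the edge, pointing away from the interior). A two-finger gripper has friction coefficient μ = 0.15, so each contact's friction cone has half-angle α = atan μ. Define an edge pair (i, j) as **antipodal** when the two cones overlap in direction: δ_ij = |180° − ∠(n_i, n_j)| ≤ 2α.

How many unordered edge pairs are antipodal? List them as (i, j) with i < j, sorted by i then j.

α = atan 0.15 = 8.53°;  2α = 17.06°
n_0 = (-0.6632, +0.7485)
n_1 = (-0.9860, -0.1667)
n_2 = (-0.5742, -0.8187)
n_3 = (-0.0312, -0.9995)
n_4 = (+0.8181, -0.5751)
n_5 = (+0.8987, +0.4386)
n_6 = (+0.3737, +0.9275)
n_7 = (-0.1761, +0.9844)
  (0,1): δ = 121.95°  ·
  (0,2): δ = 76.59°  ·
  (0,3): δ = 43.33°  ·
  (0,4): δ = 13.35°  ✓
  (0,5): δ = 74.47°  ·
  (0,6): δ = 116.51°  ·
  (0,7): δ = 148.60°  ·
  (1,2): δ = 134.64°  ·
  (1,3): δ = 101.38°  ·
  (1,4): δ = 44.70°  ·
  (1,5): δ = 16.42°  ✓
  (1,6): δ = 58.46°  ·
  (1,7): δ = 90.55°  ·
  (2,3): δ = 146.74°  ·
  (2,4): δ = 90.06°  ·
  (2,5): δ = 28.94°  ·
  (2,6): δ = 13.10°  ✓
  (2,7): δ = 45.19°  ·
  (3,4): δ = 123.32°  ·
  (3,5): δ = 62.20°  ·
  (3,6): δ = 20.16°  ·
  (3,7): δ = 11.93°  ✓
  (4,5): δ = 118.88°  ·
  (4,6): δ = 76.84°  ·
  (4,7): δ = 44.75°  ·
  (5,6): δ = 137.96°  ·
  (5,7): δ = 105.87°  ·
  (6,7): δ = 147.91°  ·
antipodal pairs: 4

count = 4; pairs: (0,4), (1,5), (2,6), (3,7)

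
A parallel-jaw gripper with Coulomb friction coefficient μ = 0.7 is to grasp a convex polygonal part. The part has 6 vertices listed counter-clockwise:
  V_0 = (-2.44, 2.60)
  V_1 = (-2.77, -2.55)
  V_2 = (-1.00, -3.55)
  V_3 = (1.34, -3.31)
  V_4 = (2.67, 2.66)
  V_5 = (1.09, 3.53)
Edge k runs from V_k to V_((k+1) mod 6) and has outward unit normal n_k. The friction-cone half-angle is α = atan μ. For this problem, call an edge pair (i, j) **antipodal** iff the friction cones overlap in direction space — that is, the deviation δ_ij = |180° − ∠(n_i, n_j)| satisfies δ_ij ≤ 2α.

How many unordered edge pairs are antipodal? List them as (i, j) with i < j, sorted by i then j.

α = atan 0.7 = 34.99°;  2α = 69.98°
n_0 = (-0.9980, +0.0639)
n_1 = (-0.4919, -0.8707)
n_2 = (+0.1020, -0.9948)
n_3 = (+0.9761, -0.2174)
n_4 = (+0.4823, +0.8760)
n_5 = (-0.2548, +0.9670)
  (0,1): δ = 115.80°  ·
  (0,2): δ = 80.48°  ·
  (0,3): δ = 8.89°  ✓
  (0,4): δ = 64.83°  ✓
  (0,5): δ = 108.43°  ·
  (1,2): δ = 144.68°  ·
  (1,3): δ = 73.09°  ·
  (1,4): δ = 0.63°  ✓
  (1,5): δ = 44.22°  ✓
  (2,3): δ = 108.42°  ·
  (2,4): δ = 34.69°  ✓
  (2,5): δ = 8.90°  ✓
  (3,4): δ = 106.28°  ·
  (3,5): δ = 62.68°  ✓
  (4,5): δ = 136.40°  ·
antipodal pairs: 7

count = 7; pairs: (0,3), (0,4), (1,4), (1,5), (2,4), (2,5), (3,5)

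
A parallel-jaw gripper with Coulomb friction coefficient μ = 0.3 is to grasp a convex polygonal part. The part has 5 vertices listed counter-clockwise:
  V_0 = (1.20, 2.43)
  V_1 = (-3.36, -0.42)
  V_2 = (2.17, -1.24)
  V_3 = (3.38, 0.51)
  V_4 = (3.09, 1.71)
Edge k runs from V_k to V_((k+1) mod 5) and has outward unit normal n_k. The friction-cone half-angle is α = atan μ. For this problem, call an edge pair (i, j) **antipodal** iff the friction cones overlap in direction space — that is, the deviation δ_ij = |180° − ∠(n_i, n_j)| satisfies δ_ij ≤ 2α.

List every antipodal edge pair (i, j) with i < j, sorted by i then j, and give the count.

count = 2; pairs: (0,2), (1,4)

α = atan 0.3 = 16.70°;  2α = 33.40°
n_0 = (-0.5300, +0.8480)
n_1 = (-0.1467, -0.9892)
n_2 = (+0.8225, -0.5687)
n_3 = (+0.9720, +0.2349)
n_4 = (+0.3560, +0.9345)
  (0,1): δ = 40.44°  ·
  (0,2): δ = 23.33°  ✓
  (0,3): δ = 71.58°  ·
  (0,4): δ = 127.14°  ·
  (1,2): δ = 116.23°  ·
  (1,3): δ = 67.98°  ·
  (1,4): δ = 12.42°  ✓
  (2,3): δ = 131.75°  ·
  (2,4): δ = 76.19°  ·
  (3,4): δ = 124.44°  ·
antipodal pairs: 2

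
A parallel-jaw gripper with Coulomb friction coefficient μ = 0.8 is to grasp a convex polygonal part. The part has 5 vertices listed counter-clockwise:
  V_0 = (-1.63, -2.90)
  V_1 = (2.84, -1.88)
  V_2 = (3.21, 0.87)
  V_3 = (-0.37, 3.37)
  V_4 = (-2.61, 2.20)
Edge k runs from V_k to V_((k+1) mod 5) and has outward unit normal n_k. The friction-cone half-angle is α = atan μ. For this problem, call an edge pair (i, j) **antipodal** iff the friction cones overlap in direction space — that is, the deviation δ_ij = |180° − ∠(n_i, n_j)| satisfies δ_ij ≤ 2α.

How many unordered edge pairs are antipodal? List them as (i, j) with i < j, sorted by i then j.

count = 5; pairs: (0,2), (0,3), (1,3), (1,4), (2,4)

α = atan 0.8 = 38.66°;  2α = 77.32°
n_0 = (+0.2225, -0.9749)
n_1 = (+0.9911, -0.1333)
n_2 = (+0.5725, +0.8199)
n_3 = (-0.4630, +0.8864)
n_4 = (-0.9820, -0.1887)
  (0,1): δ = 110.52°  ·
  (0,2): δ = 47.78°  ✓
  (0,3): δ = 14.72°  ✓
  (0,4): δ = 88.02°  ·
  (1,2): δ = 117.26°  ·
  (1,3): δ = 54.76°  ✓
  (1,4): δ = 18.54°  ✓
  (2,3): δ = 117.49°  ·
  (2,4): δ = 44.20°  ✓
  (3,4): δ = 106.70°  ·
antipodal pairs: 5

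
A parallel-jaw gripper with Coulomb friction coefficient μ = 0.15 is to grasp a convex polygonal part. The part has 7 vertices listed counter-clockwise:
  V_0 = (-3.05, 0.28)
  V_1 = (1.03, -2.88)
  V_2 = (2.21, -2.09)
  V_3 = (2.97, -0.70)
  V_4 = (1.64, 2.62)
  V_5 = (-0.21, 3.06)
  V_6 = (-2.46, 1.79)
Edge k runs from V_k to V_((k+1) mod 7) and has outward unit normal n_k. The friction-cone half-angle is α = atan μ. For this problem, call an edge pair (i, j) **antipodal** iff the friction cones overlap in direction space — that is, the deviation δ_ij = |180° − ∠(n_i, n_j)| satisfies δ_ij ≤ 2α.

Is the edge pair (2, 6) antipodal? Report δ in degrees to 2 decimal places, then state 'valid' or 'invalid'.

δ = 7.33°, valid

α = atan 0.15 = 8.53°;  2α = 17.06°
edge 2: e_2 = (+0.76, +1.39);  n_2 = (+0.8774, -0.4797)
edge 6: e_6 = (-0.59, -1.51);  n_6 = (-0.9314, +0.3639)
∠(n_2, n_6) = 172.67°
δ = |180° − 172.67°| = 7.33°
7.33° ≤ 2α = 17.06°  →  valid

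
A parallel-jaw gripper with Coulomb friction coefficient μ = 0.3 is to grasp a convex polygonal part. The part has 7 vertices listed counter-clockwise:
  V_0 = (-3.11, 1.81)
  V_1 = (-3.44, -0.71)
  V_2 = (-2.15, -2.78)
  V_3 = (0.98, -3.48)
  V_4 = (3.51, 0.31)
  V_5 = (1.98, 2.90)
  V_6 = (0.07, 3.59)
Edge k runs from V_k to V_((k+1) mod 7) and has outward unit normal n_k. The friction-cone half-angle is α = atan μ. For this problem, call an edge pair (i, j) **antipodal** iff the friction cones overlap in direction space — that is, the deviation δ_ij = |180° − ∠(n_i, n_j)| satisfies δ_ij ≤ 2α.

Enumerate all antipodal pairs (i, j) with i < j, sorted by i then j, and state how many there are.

α = atan 0.3 = 16.70°;  2α = 33.40°
n_0 = (-0.9915, +0.1298)
n_1 = (-0.8487, -0.5289)
n_2 = (-0.2183, -0.9759)
n_3 = (+0.8317, -0.5552)
n_4 = (+0.8610, +0.5086)
n_5 = (+0.3398, +0.9405)
n_6 = (-0.4884, +0.8726)
  (0,1): δ = 140.61°  ·
  (0,2): δ = 95.15°  ·
  (0,3): δ = 26.26°  ✓
  (0,4): δ = 38.03°  ·
  (0,5): δ = 77.60°  ·
  (0,6): δ = 126.70°  ·
  (1,2): δ = 134.54°  ·
  (1,3): δ = 65.66°  ·
  (1,4): δ = 1.36°  ✓
  (1,5): δ = 38.21°  ·
  (1,6): δ = 87.31°  ·
  (2,3): δ = 111.12°  ·
  (2,4): δ = 46.82°  ·
  (2,5): δ = 7.26°  ✓
  (2,6): δ = 41.84°  ·
  (3,4): δ = 115.70°  ·
  (3,5): δ = 76.14°  ·
  (3,6): δ = 27.04°  ✓
  (4,5): δ = 140.43°  ·
  (4,6): δ = 91.33°  ·
  (5,6): δ = 130.90°  ·
antipodal pairs: 4

count = 4; pairs: (0,3), (1,4), (2,5), (3,6)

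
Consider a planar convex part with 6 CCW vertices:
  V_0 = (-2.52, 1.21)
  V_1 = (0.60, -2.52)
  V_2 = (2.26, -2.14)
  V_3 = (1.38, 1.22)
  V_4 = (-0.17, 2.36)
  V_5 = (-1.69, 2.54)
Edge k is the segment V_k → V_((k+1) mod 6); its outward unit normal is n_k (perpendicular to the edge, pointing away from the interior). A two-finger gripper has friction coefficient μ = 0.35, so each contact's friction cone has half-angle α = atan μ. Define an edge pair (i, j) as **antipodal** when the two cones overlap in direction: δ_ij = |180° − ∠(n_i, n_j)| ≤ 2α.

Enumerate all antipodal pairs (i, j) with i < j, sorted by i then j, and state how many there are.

count = 3; pairs: (0,2), (0,3), (1,4)

α = atan 0.35 = 19.29°;  2α = 38.58°
n_0 = (-0.7670, -0.6416)
n_1 = (+0.2231, -0.9748)
n_2 = (+0.9674, +0.2534)
n_3 = (+0.5925, +0.8056)
n_4 = (+0.1176, +0.9931)
n_5 = (-0.8484, +0.5294)
  (0,1): δ = 117.02°  ·
  (0,2): δ = 25.23°  ✓
  (0,3): δ = 13.75°  ✓
  (0,4): δ = 43.34°  ·
  (0,5): δ = 108.12°  ·
  (1,2): δ = 88.22°  ·
  (1,3): δ = 49.23°  ·
  (1,4): δ = 19.65°  ✓
  (1,5): δ = 45.14°  ·
  (2,3): δ = 141.01°  ·
  (2,4): δ = 111.43°  ·
  (2,5): δ = 46.64°  ·
  (3,4): δ = 150.42°  ·
  (3,5): δ = 85.63°  ·
  (4,5): δ = 115.21°  ·
antipodal pairs: 3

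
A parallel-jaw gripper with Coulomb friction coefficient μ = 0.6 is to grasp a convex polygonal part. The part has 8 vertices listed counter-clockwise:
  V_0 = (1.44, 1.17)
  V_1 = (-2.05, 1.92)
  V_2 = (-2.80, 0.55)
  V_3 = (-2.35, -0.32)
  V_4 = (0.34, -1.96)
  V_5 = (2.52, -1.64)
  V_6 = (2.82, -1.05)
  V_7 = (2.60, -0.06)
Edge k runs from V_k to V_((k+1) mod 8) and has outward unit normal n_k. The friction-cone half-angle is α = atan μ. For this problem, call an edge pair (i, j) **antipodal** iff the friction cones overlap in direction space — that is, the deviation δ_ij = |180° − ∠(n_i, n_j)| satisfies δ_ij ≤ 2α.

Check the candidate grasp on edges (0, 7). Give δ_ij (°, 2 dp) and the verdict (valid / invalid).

α = atan 0.6 = 30.96°;  2α = 61.93°
edge 0: e_0 = (-3.49, +0.75);  n_0 = (+0.2101, +0.9777)
edge 7: e_7 = (-1.16, +1.23);  n_7 = (+0.7275, +0.6861)
∠(n_0, n_7) = 34.55°
δ = |180° − 34.55°| = 145.45°
145.45° > 2α = 61.93°  →  invalid

δ = 145.45°, invalid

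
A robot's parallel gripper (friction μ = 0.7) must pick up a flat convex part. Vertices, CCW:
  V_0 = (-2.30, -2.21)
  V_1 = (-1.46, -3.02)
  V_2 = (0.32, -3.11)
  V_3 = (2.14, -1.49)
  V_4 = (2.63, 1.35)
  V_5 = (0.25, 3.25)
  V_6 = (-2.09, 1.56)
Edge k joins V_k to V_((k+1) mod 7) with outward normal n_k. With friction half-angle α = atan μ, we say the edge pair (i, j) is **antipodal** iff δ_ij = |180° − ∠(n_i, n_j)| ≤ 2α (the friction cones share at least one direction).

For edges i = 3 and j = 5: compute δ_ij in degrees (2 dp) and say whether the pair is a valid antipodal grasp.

α = atan 0.7 = 34.99°;  2α = 69.98°
edge 3: e_3 = (+0.49, +2.84);  n_3 = (+0.9854, -0.1700)
edge 5: e_5 = (-2.34, -1.69);  n_5 = (-0.5855, +0.8107)
∠(n_3, n_5) = 135.63°
δ = |180° − 135.63°| = 44.37°
44.37° ≤ 2α = 69.98°  →  valid

δ = 44.37°, valid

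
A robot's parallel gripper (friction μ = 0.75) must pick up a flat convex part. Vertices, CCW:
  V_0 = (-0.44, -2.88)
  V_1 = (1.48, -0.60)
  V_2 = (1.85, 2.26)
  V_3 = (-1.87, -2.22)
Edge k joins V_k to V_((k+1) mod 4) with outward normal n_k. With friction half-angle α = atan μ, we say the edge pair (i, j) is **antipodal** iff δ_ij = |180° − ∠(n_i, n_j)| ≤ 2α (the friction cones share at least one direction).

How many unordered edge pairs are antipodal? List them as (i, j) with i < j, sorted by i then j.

α = atan 0.75 = 36.87°;  2α = 73.74°
n_0 = (+0.7649, -0.6441)
n_1 = (+0.9917, -0.1283)
n_2 = (-0.7693, +0.6388)
n_3 = (-0.4191, -0.9080)
  (0,1): δ = 147.27°  ·
  (0,2): δ = 0.40°  ✓
  (0,3): δ = 105.33°  ·
  (1,2): δ = 32.33°  ✓
  (1,3): δ = 72.60°  ✓
  (2,3): δ = 75.07°  ·
antipodal pairs: 3

count = 3; pairs: (0,2), (1,2), (1,3)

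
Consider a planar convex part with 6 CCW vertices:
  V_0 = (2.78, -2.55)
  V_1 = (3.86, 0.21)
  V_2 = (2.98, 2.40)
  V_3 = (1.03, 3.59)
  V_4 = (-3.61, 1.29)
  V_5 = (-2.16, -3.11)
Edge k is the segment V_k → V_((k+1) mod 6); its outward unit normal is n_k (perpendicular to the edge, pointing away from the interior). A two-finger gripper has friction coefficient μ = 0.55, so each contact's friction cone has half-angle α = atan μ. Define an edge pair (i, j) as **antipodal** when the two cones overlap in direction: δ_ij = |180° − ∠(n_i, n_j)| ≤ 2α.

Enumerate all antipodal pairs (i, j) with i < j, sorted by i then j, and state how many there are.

count = 6; pairs: (0,3), (0,4), (1,4), (2,4), (2,5), (3,5)

α = atan 0.55 = 28.81°;  2α = 57.62°
n_0 = (+0.9312, -0.3644)
n_1 = (+0.9279, +0.3729)
n_2 = (+0.5209, +0.8536)
n_3 = (-0.4441, +0.8960)
n_4 = (-0.9498, -0.3130)
n_5 = (+0.1126, -0.9936)
  (0,1): δ = 136.74°  ·
  (0,2): δ = 100.02°  ·
  (0,3): δ = 42.26°  ✓
  (0,4): δ = 39.61°  ✓
  (0,5): δ = 117.84°  ·
  (1,2): δ = 143.29°  ·
  (1,3): δ = 85.52°  ·
  (1,4): δ = 3.65°  ✓
  (1,5): δ = 74.58°  ·
  (2,3): δ = 122.24°  ·
  (2,4): δ = 40.37°  ✓
  (2,5): δ = 37.86°  ✓
  (3,4): δ = 98.13°  ·
  (3,5): δ = 19.90°  ✓
  (4,5): δ = 101.77°  ·
antipodal pairs: 6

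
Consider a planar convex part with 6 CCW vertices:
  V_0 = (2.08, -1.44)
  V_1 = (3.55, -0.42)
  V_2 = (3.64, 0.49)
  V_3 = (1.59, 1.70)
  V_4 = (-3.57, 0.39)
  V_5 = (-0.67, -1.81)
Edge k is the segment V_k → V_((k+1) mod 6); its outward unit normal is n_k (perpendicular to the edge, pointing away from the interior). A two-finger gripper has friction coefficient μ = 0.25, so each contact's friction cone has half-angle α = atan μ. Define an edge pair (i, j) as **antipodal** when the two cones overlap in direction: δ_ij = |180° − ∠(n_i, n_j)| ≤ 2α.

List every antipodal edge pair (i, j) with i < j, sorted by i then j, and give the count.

count = 3; pairs: (0,3), (2,4), (3,5)

α = atan 0.25 = 14.04°;  2α = 28.07°
n_0 = (+0.5701, -0.8216)
n_1 = (+0.9951, -0.0984)
n_2 = (+0.5083, +0.8612)
n_3 = (-0.2461, +0.9693)
n_4 = (-0.6044, -0.7967)
n_5 = (+0.1333, -0.9911)
  (0,1): δ = 130.40°  ·
  (0,2): δ = 65.31°  ·
  (0,3): δ = 20.51°  ✓
  (0,4): δ = 108.06°  ·
  (0,5): δ = 152.91°  ·
  (1,2): δ = 114.90°  ·
  (1,3): δ = 70.11°  ·
  (1,4): δ = 58.46°  ·
  (1,5): δ = 103.31°  ·
  (2,3): δ = 135.20°  ·
  (2,4): δ = 6.63°  ✓
  (2,5): δ = 38.21°  ·
  (3,4): δ = 51.43°  ·
  (3,5): δ = 6.58°  ✓
  (4,5): δ = 135.15°  ·
antipodal pairs: 3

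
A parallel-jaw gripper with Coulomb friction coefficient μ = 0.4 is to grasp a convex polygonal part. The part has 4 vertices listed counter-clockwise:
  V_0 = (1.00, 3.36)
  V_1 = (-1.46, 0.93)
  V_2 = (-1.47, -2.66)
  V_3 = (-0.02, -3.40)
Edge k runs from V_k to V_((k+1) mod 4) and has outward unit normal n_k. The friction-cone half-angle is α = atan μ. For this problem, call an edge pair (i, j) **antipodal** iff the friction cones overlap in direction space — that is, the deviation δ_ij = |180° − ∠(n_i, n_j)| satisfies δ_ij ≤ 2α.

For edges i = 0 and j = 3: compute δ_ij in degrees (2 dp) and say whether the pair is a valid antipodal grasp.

δ = 36.77°, valid

α = atan 0.4 = 21.80°;  2α = 43.60°
edge 0: e_0 = (-2.46, -2.43);  n_0 = (-0.7028, +0.7114)
edge 3: e_3 = (+1.02, +6.76);  n_3 = (+0.9888, -0.1492)
∠(n_0, n_3) = 143.23°
δ = |180° − 143.23°| = 36.77°
36.77° ≤ 2α = 43.60°  →  valid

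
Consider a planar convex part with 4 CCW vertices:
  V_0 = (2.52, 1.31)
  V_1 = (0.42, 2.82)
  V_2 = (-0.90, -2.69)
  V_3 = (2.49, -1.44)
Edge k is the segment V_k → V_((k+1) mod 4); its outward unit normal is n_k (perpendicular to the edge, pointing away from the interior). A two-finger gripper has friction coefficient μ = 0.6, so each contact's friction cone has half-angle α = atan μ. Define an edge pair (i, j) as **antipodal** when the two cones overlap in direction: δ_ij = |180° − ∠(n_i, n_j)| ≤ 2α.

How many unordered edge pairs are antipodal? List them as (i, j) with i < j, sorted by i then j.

α = atan 0.6 = 30.96°;  2α = 61.93°
n_0 = (+0.5838, +0.8119)
n_1 = (-0.9725, +0.2330)
n_2 = (+0.3460, -0.9382)
n_3 = (+0.9999, -0.0109)
  (0,1): δ = 67.75°  ·
  (0,2): δ = 55.96°  ✓
  (0,3): δ = 125.09°  ·
  (1,2): δ = 56.29°  ✓
  (1,3): δ = 12.85°  ✓
  (2,3): δ = 110.87°  ·
antipodal pairs: 3

count = 3; pairs: (0,2), (1,2), (1,3)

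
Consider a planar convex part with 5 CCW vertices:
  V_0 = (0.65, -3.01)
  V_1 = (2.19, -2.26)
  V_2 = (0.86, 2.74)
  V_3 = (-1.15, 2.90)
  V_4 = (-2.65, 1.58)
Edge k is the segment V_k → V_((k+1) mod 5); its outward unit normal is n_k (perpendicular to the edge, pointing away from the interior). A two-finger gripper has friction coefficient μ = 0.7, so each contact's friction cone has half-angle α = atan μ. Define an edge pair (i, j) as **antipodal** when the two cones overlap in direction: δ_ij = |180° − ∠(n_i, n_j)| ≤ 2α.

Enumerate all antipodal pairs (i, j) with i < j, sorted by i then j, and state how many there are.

α = atan 0.7 = 34.99°;  2α = 69.98°
n_0 = (+0.4378, -0.8990)
n_1 = (+0.9664, +0.2571)
n_2 = (+0.0794, +0.9968)
n_3 = (-0.6606, +0.7507)
n_4 = (-0.8119, -0.5837)
  (0,1): δ = 101.07°  ·
  (0,2): δ = 30.52°  ✓
  (0,3): δ = 15.38°  ✓
  (0,4): δ = 99.75°  ·
  (1,2): δ = 109.45°  ·
  (1,3): δ = 63.55°  ✓
  (1,4): δ = 20.82°  ✓
  (2,3): δ = 134.10°  ·
  (2,4): δ = 49.73°  ✓
  (3,4): δ = 95.63°  ·
antipodal pairs: 5

count = 5; pairs: (0,2), (0,3), (1,3), (1,4), (2,4)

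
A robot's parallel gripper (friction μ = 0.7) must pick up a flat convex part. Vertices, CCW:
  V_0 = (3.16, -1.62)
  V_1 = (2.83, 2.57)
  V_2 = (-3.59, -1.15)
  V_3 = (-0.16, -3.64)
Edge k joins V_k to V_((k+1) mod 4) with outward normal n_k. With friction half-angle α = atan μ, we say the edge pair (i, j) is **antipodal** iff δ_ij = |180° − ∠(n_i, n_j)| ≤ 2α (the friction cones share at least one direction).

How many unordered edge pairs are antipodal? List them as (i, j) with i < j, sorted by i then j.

α = atan 0.7 = 34.99°;  2α = 69.98°
n_0 = (+0.9969, +0.0785)
n_1 = (-0.5014, +0.8652)
n_2 = (-0.5875, -0.8092)
n_3 = (+0.5198, -0.8543)
  (0,1): δ = 64.41°  ✓
  (0,2): δ = 49.52°  ✓
  (0,3): δ = 116.81°  ·
  (1,2): δ = 66.07°  ✓
  (1,3): δ = 1.23°  ✓
  (2,3): δ = 112.70°  ·
antipodal pairs: 4

count = 4; pairs: (0,1), (0,2), (1,2), (1,3)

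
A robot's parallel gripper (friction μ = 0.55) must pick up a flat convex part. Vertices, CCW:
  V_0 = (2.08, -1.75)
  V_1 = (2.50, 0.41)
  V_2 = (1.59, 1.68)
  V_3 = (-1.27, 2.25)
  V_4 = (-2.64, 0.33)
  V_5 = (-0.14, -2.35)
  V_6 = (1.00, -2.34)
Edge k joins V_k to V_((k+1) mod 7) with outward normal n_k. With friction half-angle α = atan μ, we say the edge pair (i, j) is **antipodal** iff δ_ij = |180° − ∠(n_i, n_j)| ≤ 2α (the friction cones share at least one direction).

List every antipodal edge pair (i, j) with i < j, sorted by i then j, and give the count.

count = 9; pairs: (0,3), (0,4), (1,4), (1,5), (2,4), (2,5), (2,6), (3,5), (3,6)

α = atan 0.55 = 28.81°;  2α = 57.62°
n_0 = (+0.9816, -0.1909)
n_1 = (+0.8129, +0.5824)
n_2 = (+0.1955, +0.9807)
n_3 = (-0.8140, +0.5808)
n_4 = (-0.7312, -0.6821)
n_5 = (+0.0088, -1.0000)
n_6 = (+0.4794, -0.8776)
  (0,1): δ = 133.37°  ·
  (0,2): δ = 90.27°  ·
  (0,3): δ = 24.51°  ✓
  (0,4): δ = 54.01°  ✓
  (0,5): δ = 101.51°  ·
  (0,6): δ = 129.65°  ·
  (1,2): δ = 136.89°  ·
  (1,3): δ = 71.13°  ·
  (1,4): δ = 7.39°  ✓
  (1,5): δ = 54.88°  ✓
  (1,6): δ = 83.02°  ·
  (2,3): δ = 114.24°  ·
  (2,4): δ = 35.72°  ✓
  (2,5): δ = 11.77°  ✓
  (2,6): δ = 39.92°  ✓
  (3,4): δ = 101.48°  ·
  (3,5): δ = 53.99°  ✓
  (3,6): δ = 25.84°  ✓
  (4,5): δ = 132.51°  ·
  (4,6): δ = 104.36°  ·
  (5,6): δ = 151.85°  ·
antipodal pairs: 9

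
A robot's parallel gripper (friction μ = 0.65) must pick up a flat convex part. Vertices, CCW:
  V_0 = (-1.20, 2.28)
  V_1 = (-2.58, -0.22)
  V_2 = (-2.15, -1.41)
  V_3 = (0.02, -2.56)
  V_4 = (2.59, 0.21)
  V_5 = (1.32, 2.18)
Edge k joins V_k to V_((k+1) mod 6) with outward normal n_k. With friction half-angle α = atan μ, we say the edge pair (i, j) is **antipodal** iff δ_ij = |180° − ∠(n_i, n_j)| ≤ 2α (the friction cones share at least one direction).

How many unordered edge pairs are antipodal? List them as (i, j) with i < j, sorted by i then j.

α = atan 0.65 = 33.02°;  2α = 66.05°
n_0 = (-0.8755, +0.4833)
n_1 = (-0.9405, -0.3398)
n_2 = (-0.4683, -0.8836)
n_3 = (+0.7331, -0.6801)
n_4 = (+0.8405, +0.5418)
n_5 = (+0.0397, +0.9992)
  (0,1): δ = 131.23°  ·
  (0,2): δ = 89.02°  ·
  (0,3): δ = 13.96°  ✓
  (0,4): δ = 61.71°  ✓
  (0,5): δ = 116.63°  ·
  (1,2): δ = 137.79°  ·
  (1,3): δ = 62.72°  ✓
  (1,4): δ = 12.94°  ✓
  (1,5): δ = 67.86°  ·
  (2,3): δ = 104.93°  ·
  (2,4): δ = 29.27°  ✓
  (2,5): δ = 25.65°  ✓
  (3,4): δ = 104.34°  ·
  (3,5): δ = 49.42°  ✓
  (4,5): δ = 125.08°  ·
antipodal pairs: 7

count = 7; pairs: (0,3), (0,4), (1,3), (1,4), (2,4), (2,5), (3,5)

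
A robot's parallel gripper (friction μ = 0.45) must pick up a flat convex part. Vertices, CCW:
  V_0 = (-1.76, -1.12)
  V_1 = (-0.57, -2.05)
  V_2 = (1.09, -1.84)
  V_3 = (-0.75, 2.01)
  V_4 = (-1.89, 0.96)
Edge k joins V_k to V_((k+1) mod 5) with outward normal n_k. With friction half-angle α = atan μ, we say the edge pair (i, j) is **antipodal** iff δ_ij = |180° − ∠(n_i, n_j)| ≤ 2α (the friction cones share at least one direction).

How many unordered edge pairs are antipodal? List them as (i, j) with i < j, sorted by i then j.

α = atan 0.45 = 24.23°;  2α = 48.46°
n_0 = (-0.6158, -0.7879)
n_1 = (+0.1255, -0.9921)
n_2 = (+0.9023, +0.4312)
n_3 = (-0.6775, +0.7355)
n_4 = (-0.9981, -0.0624)
  (0,1): δ = 134.78°  ·
  (0,2): δ = 26.45°  ✓
  (0,3): δ = 80.65°  ·
  (0,4): δ = 131.58°  ·
  (1,2): δ = 71.67°  ·
  (1,3): δ = 35.44°  ✓
  (1,4): δ = 86.37°  ·
  (2,3): δ = 72.90°  ·
  (2,4): δ = 21.97°  ✓
  (3,4): δ = 129.07°  ·
antipodal pairs: 3

count = 3; pairs: (0,2), (1,3), (2,4)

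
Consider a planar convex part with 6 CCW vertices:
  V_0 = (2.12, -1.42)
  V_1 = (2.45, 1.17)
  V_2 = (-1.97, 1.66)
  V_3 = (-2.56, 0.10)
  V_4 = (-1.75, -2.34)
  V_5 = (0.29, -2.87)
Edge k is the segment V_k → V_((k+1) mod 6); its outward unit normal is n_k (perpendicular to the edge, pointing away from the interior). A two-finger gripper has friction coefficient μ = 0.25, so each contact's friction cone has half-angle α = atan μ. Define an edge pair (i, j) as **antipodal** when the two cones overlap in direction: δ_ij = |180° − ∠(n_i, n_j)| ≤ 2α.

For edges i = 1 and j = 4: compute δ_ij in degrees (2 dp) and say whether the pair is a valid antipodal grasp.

α = atan 0.25 = 14.04°;  2α = 28.07°
edge 1: e_1 = (-4.42, +0.49);  n_1 = (+0.1102, +0.9939)
edge 4: e_4 = (+2.04, -0.53);  n_4 = (-0.2515, -0.9679)
∠(n_1, n_4) = 171.76°
δ = |180° − 171.76°| = 8.24°
8.24° ≤ 2α = 28.07°  →  valid

δ = 8.24°, valid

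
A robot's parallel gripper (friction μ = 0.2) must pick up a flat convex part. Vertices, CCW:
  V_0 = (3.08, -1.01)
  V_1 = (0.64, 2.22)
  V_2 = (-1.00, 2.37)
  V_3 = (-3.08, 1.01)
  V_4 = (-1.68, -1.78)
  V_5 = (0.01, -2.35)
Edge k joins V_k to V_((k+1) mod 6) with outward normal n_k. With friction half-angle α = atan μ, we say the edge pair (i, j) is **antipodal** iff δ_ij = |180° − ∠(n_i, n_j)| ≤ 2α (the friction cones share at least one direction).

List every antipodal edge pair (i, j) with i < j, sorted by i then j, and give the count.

count = 3; pairs: (0,3), (1,4), (2,5)

α = atan 0.2 = 11.31°;  2α = 22.62°
n_0 = (+0.7979, +0.6028)
n_1 = (+0.0911, +0.9958)
n_2 = (-0.5472, +0.8370)
n_3 = (-0.8938, -0.4485)
n_4 = (-0.3196, -0.9476)
n_5 = (+0.4000, -0.9165)
  (0,1): δ = 132.29°  ·
  (0,2): δ = 93.89°  ·
  (0,3): δ = 10.42°  ✓
  (0,4): δ = 34.29°  ·
  (0,5): δ = 76.51°  ·
  (1,2): δ = 141.60°  ·
  (1,3): δ = 58.13°  ·
  (1,4): δ = 13.41°  ✓
  (1,5): δ = 28.81°  ·
  (2,3): δ = 96.53°  ·
  (2,4): δ = 51.82°  ·
  (2,5): δ = 9.60°  ✓
  (3,4): δ = 135.29°  ·
  (3,5): δ = 93.07°  ·
  (4,5): δ = 137.78°  ·
antipodal pairs: 3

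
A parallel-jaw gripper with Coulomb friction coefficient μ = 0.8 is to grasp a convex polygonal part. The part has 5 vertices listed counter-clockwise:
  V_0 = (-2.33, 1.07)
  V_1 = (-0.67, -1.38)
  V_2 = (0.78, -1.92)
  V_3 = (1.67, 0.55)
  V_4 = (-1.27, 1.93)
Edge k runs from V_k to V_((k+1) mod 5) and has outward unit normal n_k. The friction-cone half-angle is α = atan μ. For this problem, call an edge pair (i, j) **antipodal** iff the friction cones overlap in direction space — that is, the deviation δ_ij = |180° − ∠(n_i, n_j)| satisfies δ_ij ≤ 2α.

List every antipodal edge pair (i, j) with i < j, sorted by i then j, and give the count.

count = 5; pairs: (0,2), (0,3), (1,3), (1,4), (2,4)

α = atan 0.8 = 38.66°;  2α = 77.32°
n_0 = (-0.8279, -0.5609)
n_1 = (-0.3490, -0.9371)
n_2 = (+0.9408, -0.3390)
n_3 = (+0.4249, +0.9052)
n_4 = (-0.6300, +0.7766)
  (0,1): δ = 144.55°  ·
  (0,2): δ = 53.93°  ✓
  (0,3): δ = 30.74°  ✓
  (0,4): δ = 94.93°  ·
  (1,2): δ = 89.39°  ·
  (1,3): δ = 4.72°  ✓
  (1,4): δ = 59.48°  ✓
  (2,3): δ = 95.33°  ·
  (2,4): δ = 31.13°  ✓
  (3,4): δ = 115.80°  ·
antipodal pairs: 5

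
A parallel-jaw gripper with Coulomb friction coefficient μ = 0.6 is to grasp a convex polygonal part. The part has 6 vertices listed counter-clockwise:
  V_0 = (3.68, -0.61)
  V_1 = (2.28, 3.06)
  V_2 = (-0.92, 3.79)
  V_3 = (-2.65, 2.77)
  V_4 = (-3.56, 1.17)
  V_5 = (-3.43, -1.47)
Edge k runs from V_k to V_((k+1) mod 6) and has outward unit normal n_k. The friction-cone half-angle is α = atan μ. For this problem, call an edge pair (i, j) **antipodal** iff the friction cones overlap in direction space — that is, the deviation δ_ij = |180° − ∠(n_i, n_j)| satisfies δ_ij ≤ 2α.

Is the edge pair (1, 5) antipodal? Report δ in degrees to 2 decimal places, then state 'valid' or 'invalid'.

δ = 19.75°, valid

α = atan 0.6 = 30.96°;  2α = 61.93°
edge 1: e_1 = (-3.20, +0.73);  n_1 = (+0.2224, +0.9750)
edge 5: e_5 = (+7.11, +0.86);  n_5 = (+0.1201, -0.9928)
∠(n_1, n_5) = 160.25°
δ = |180° − 160.25°| = 19.75°
19.75° ≤ 2α = 61.93°  →  valid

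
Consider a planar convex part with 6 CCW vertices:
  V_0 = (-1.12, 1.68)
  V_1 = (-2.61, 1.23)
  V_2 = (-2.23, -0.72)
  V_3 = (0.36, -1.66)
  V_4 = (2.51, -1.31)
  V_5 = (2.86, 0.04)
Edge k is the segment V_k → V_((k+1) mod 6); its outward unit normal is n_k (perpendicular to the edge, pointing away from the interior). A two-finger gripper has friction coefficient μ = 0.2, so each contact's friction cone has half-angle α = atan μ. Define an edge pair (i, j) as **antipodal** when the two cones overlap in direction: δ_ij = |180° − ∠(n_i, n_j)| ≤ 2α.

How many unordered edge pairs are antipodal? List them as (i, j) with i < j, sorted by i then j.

count = 2; pairs: (0,3), (2,5)

α = atan 0.2 = 11.31°;  2α = 22.62°
n_0 = (-0.2891, +0.9573)
n_1 = (-0.9815, -0.1913)
n_2 = (-0.3412, -0.9400)
n_3 = (+0.1607, -0.9870)
n_4 = (+0.9680, -0.2510)
n_5 = (+0.3810, +0.9246)
  (0,1): δ = 95.78°  ·
  (0,2): δ = 36.75°  ·
  (0,3): δ = 7.56°  ✓
  (0,4): δ = 58.66°  ·
  (0,5): δ = 140.80°  ·
  (1,2): δ = 120.97°  ·
  (1,3): δ = 91.78°  ·
  (1,4): δ = 25.56°  ·
  (1,5): δ = 56.58°  ·
  (2,3): δ = 150.81°  ·
  (2,4): δ = 84.59°  ·
  (2,5): δ = 2.45°  ✓
  (3,4): δ = 113.78°  ·
  (3,5): δ = 31.64°  ·
  (4,5): δ = 97.86°  ·
antipodal pairs: 2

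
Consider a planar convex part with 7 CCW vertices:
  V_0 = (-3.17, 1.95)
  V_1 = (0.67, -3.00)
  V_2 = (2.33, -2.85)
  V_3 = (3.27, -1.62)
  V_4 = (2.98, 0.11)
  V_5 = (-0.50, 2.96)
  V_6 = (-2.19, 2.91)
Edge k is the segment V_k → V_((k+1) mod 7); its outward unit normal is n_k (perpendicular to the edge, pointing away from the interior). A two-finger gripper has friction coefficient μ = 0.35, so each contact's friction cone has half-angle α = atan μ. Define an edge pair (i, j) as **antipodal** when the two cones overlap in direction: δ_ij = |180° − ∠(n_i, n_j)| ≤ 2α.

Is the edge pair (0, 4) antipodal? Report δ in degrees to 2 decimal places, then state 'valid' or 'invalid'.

δ = 12.88°, valid

α = atan 0.35 = 19.29°;  2α = 38.58°
edge 0: e_0 = (+3.84, -4.95);  n_0 = (-0.7901, -0.6129)
edge 4: e_4 = (-3.48, +2.85);  n_4 = (+0.6336, +0.7737)
∠(n_0, n_4) = 167.12°
δ = |180° − 167.12°| = 12.88°
12.88° ≤ 2α = 38.58°  →  valid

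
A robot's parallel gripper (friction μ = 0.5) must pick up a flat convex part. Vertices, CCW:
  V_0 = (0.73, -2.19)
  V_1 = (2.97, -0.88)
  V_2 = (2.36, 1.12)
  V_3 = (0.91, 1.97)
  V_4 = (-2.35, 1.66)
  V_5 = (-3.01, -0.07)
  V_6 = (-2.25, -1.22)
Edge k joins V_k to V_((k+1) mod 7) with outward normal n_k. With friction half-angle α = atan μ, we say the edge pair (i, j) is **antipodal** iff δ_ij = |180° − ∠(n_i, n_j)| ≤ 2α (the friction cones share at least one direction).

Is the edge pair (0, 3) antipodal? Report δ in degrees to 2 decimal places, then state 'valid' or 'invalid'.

δ = 24.89°, valid

α = atan 0.5 = 26.57°;  2α = 53.13°
edge 0: e_0 = (+2.24, +1.31);  n_0 = (+0.5048, -0.8632)
edge 3: e_3 = (-3.26, -0.31);  n_3 = (-0.0947, +0.9955)
∠(n_0, n_3) = 155.11°
δ = |180° − 155.11°| = 24.89°
24.89° ≤ 2α = 53.13°  →  valid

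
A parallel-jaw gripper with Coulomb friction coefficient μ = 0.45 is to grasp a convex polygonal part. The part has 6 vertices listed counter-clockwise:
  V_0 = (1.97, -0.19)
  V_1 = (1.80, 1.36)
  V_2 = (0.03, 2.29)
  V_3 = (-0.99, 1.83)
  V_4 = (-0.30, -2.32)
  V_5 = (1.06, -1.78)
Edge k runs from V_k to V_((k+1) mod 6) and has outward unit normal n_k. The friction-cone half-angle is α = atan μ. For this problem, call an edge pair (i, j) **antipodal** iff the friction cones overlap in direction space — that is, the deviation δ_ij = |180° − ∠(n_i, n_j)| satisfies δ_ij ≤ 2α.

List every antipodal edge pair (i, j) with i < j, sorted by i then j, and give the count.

count = 4; pairs: (0,3), (2,4), (2,5), (3,5)

α = atan 0.45 = 24.23°;  2α = 48.46°
n_0 = (+0.9940, +0.1090)
n_1 = (+0.4651, +0.8852)
n_2 = (-0.4111, +0.9116)
n_3 = (-0.9865, -0.1640)
n_4 = (+0.3690, -0.9294)
n_5 = (+0.8679, -0.4967)
  (0,1): δ = 123.98°  ·
  (0,2): δ = 71.98°  ·
  (0,3): δ = 3.18°  ✓
  (0,4): δ = 105.40°  ·
  (0,5): δ = 143.96°  ·
  (1,2): δ = 128.01°  ·
  (1,3): δ = 52.84°  ·
  (1,4): δ = 49.37°  ·
  (1,5): δ = 87.93°  ·
  (2,3): δ = 104.83°  ·
  (2,4): δ = 2.62°  ✓
  (2,5): δ = 35.94°  ✓
  (3,4): δ = 77.78°  ·
  (3,5): δ = 39.22°  ✓
  (4,5): δ = 141.44°  ·
antipodal pairs: 4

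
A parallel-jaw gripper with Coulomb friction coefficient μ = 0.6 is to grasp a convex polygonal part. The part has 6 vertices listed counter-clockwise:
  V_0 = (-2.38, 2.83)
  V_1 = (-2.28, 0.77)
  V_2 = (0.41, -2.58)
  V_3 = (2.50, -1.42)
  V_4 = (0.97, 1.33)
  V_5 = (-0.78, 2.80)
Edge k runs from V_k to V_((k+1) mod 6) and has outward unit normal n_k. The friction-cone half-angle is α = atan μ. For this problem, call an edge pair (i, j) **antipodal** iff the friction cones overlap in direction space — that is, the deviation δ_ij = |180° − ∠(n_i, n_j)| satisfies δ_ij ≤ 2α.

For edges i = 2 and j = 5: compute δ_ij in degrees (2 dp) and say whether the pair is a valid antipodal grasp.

δ = 30.11°, valid

α = atan 0.6 = 30.96°;  2α = 61.93°
edge 2: e_2 = (+2.09, +1.16);  n_2 = (+0.4853, -0.8744)
edge 5: e_5 = (-1.60, +0.03);  n_5 = (+0.0187, +0.9998)
∠(n_2, n_5) = 149.89°
δ = |180° − 149.89°| = 30.11°
30.11° ≤ 2α = 61.93°  →  valid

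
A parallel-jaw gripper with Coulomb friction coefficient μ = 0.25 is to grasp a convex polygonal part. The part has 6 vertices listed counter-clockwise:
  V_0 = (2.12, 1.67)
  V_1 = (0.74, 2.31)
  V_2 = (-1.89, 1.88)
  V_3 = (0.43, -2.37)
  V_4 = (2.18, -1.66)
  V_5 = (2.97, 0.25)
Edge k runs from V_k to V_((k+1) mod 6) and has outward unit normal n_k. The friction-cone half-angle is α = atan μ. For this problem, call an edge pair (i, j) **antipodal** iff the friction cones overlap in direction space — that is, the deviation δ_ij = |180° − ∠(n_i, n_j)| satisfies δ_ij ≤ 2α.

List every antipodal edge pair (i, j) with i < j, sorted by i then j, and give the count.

count = 2; pairs: (1,3), (2,5)

α = atan 0.25 = 14.04°;  2α = 28.07°
n_0 = (+0.4207, +0.9072)
n_1 = (-0.1614, +0.9869)
n_2 = (-0.8777, -0.4791)
n_3 = (+0.3760, -0.9266)
n_4 = (+0.9241, -0.3822)
n_5 = (+0.8580, +0.5136)
  (0,1): δ = 145.83°  ·
  (0,2): δ = 36.49°  ·
  (0,3): δ = 46.96°  ·
  (0,4): δ = 92.41°  ·
  (0,5): δ = 145.78°  ·
  (1,2): δ = 70.66°  ·
  (1,3): δ = 12.80°  ✓
  (1,4): δ = 58.24°  ·
  (1,5): δ = 111.62°  ·
  (2,3): δ = 96.55°  ·
  (2,4): δ = 51.10°  ·
  (2,5): δ = 2.28°  ✓
  (3,4): δ = 134.55°  ·
  (3,5): δ = 81.18°  ·
  (4,5): δ = 126.63°  ·
antipodal pairs: 2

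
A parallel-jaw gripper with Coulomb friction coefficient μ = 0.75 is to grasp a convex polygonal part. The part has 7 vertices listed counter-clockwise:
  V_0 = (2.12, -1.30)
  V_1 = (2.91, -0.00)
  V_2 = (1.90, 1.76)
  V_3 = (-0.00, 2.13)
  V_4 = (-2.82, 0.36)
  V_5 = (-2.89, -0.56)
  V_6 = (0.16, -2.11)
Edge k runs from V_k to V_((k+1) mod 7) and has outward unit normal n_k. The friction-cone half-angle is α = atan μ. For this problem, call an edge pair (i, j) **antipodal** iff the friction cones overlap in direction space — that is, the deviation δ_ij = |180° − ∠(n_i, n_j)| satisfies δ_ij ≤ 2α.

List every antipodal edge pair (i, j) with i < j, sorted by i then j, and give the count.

α = atan 0.75 = 36.87°;  2α = 73.74°
n_0 = (+0.8546, -0.5193)
n_1 = (+0.8673, +0.4977)
n_2 = (+0.1911, +0.9816)
n_3 = (-0.5316, +0.8470)
n_4 = (-0.9971, +0.0759)
n_5 = (-0.4530, -0.8915)
n_6 = (+0.3819, -0.9242)
  (0,1): δ = 118.86°  ·
  (0,2): δ = 69.73°  ✓
  (0,3): δ = 26.60°  ✓
  (0,4): δ = 26.94°  ✓
  (0,5): δ = 94.35°  ·
  (0,6): δ = 143.74°  ·
  (1,2): δ = 130.87°  ·
  (1,3): δ = 87.74°  ·
  (1,4): δ = 34.20°  ✓
  (1,5): δ = 33.21°  ✓
  (1,6): δ = 82.60°  ·
  (2,3): δ = 136.87°  ·
  (2,4): δ = 83.33°  ·
  (2,5): δ = 15.92°  ✓
  (2,6): δ = 33.47°  ✓
  (3,4): δ = 126.47°  ·
  (3,5): δ = 59.05°  ✓
  (3,6): δ = 9.66°  ✓
  (4,5): δ = 112.59°  ·
  (4,6): δ = 63.20°  ✓
  (5,6): δ = 130.61°  ·
antipodal pairs: 10

count = 10; pairs: (0,2), (0,3), (0,4), (1,4), (1,5), (2,5), (2,6), (3,5), (3,6), (4,6)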